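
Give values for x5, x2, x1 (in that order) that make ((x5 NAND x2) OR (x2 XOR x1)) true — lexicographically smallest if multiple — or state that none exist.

x5=0, x2=0, x1=0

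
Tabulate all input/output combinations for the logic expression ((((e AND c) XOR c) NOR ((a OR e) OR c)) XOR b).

e | c | b | a | Output
----------------------
0 | 0 | 0 | 0 | 1
0 | 0 | 0 | 1 | 0
0 | 0 | 1 | 0 | 0
0 | 0 | 1 | 1 | 1
0 | 1 | 0 | 0 | 0
0 | 1 | 0 | 1 | 0
0 | 1 | 1 | 0 | 1
0 | 1 | 1 | 1 | 1
1 | 0 | 0 | 0 | 0
1 | 0 | 0 | 1 | 0
1 | 0 | 1 | 0 | 1
1 | 0 | 1 | 1 | 1
1 | 1 | 0 | 0 | 0
1 | 1 | 0 | 1 | 0
1 | 1 | 1 | 0 | 1
1 | 1 | 1 | 1 | 1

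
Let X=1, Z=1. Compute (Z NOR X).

Substituting: (1 NOR 1)
= 0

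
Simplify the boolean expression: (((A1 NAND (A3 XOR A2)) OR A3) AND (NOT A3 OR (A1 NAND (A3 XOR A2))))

By distribution ((E OR v) AND (E OR NOT v) = E):
= (A1 NAND (A3 XOR A2))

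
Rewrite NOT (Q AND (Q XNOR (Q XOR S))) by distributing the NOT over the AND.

NOT Q OR NOT (Q XNOR (Q XOR S))
De Morgan's: NOT(AND of terms) = OR of negations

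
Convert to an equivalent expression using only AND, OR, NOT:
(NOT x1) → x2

x1 OR x2
(Implication elimination: A → B = NOT A OR B)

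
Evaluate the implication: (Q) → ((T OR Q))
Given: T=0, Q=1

Antecedent (Q) = 1; consequent ((T OR Q)) = 1.
1 → 1 = 1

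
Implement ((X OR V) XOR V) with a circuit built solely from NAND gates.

((((X NAND X) NAND (V NAND V)) NAND (((X NAND X) NAND (V NAND V)) NAND V)) NAND (V NAND (((X NAND X) NAND (V NAND V)) NAND V)))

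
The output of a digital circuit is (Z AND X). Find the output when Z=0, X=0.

Substituting: (0 AND 0)
= 0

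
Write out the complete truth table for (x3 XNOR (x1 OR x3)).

x3 | x1 | Output
----------------
0 | 0 | 1
0 | 1 | 0
1 | 0 | 1
1 | 1 | 1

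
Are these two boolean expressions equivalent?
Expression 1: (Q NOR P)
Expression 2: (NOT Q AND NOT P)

Yes, they are equivalent — the two output columns agree on all 4 assignments:
Q | P | Expression 1 | Expression 2
-----------------------------------
0 | 0 | 1 | 1
0 | 1 | 0 | 0
1 | 0 | 0 | 0
1 | 1 | 0 | 0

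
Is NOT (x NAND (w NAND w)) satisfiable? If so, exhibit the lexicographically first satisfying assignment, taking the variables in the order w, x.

w=0, x=1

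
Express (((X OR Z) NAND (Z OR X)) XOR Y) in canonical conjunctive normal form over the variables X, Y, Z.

(X OR Y OR NOT Z) AND (X OR NOT Y OR Z) AND (NOT X OR Y OR Z) AND (NOT X OR Y OR NOT Z)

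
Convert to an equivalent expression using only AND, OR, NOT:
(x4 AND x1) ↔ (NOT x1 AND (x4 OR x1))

((x4 AND x1) AND (NOT x1 AND (x4 OR x1))) OR (NOT (x4 AND x1) AND NOT (NOT x1 AND (x4 OR x1)))
(Biconditional = both true or both false)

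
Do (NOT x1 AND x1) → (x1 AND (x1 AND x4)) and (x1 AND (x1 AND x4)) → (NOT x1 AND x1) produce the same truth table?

No, Converse is not equivalent to original (counterexample: x4=1, x1=1)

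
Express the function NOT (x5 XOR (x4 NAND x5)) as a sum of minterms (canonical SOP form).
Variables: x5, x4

Σm(2) = (x5 AND NOT x4)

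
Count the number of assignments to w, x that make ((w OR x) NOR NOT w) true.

No assignment satisfies the expression.
Count: 0 out of 4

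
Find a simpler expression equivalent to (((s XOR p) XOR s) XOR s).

By XOR self-cancellation ((E XOR v) XOR v = E):
= (s XOR p)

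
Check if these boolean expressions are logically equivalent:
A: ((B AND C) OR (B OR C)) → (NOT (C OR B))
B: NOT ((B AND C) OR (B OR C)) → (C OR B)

No, Inverse is not equivalent to original (counterexample: D=0, C=0, B=0)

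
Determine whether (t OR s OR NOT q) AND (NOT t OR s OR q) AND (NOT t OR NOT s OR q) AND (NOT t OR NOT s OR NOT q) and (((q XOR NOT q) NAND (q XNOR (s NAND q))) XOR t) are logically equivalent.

Yes, they are equivalent — the two output columns agree on all 8 assignments:
t | s | q | Expression 1 | Expression 2
---------------------------------------
0 | 0 | 0 | 1 | 1
0 | 0 | 1 | 0 | 0
0 | 1 | 0 | 1 | 1
0 | 1 | 1 | 1 | 1
1 | 0 | 0 | 0 | 0
1 | 0 | 1 | 1 | 1
1 | 1 | 0 | 0 | 0
1 | 1 | 1 | 0 | 0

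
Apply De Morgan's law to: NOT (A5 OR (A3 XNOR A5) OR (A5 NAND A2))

NOT A5 AND NOT (A3 XNOR A5) AND NOT (A5 NAND A2)
De Morgan's: NOT(OR of terms) = AND of negations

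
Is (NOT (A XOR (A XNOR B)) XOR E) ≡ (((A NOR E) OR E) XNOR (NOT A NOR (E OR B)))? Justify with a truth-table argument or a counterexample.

No. Counterexample: with B=0, E=1, A=0, Expression 1 = 1 but Expression 2 = 0.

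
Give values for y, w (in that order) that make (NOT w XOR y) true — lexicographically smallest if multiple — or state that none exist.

y=0, w=0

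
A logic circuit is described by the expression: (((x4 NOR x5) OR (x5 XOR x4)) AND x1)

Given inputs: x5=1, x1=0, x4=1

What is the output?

Substituting: (((1 NOR 1) OR (1 XOR 1)) AND 0)
= 0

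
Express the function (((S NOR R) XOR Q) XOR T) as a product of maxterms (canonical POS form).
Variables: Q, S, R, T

ΠM(1, 2, 4, 6, 8, 11, 13, 15) = (Q OR S OR R OR NOT T) AND (Q OR S OR NOT R OR T) AND (Q OR NOT S OR R OR T) AND (Q OR NOT S OR NOT R OR T) AND (NOT Q OR S OR R OR T) AND (NOT Q OR S OR NOT R OR NOT T) AND (NOT Q OR NOT S OR R OR NOT T) AND (NOT Q OR NOT S OR NOT R OR NOT T)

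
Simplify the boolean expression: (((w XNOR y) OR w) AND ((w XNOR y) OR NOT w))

By distribution ((E OR v) AND (E OR NOT v) = E):
= (w XNOR y)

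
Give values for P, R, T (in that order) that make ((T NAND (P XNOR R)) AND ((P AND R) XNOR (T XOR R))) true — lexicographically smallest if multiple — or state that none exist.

P=0, R=0, T=0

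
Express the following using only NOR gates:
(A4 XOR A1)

((((A4 NOR A1) NOR (A4 NOR A1)) NOR ((A4 NOR A1) NOR (A4 NOR A1))) NOR ((((A4 NOR A4) NOR (A1 NOR A1)) NOR ((A4 NOR A4) NOR (A1 NOR A1))) NOR (((A4 NOR A4) NOR (A1 NOR A1)) NOR ((A4 NOR A4) NOR (A1 NOR A1)))))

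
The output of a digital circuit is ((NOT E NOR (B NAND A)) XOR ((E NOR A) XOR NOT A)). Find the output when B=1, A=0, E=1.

Substituting: ((NOT 1 NOR (1 NAND 0)) XOR ((1 NOR 0) XOR NOT 0))
= 1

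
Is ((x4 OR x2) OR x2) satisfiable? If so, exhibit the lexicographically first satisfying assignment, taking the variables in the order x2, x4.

x2=0, x4=1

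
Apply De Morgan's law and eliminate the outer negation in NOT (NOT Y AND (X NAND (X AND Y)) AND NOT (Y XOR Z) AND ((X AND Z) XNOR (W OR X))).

Y OR NOT (X NAND (X AND Y)) OR (Y XOR Z) OR NOT ((X AND Z) XNOR (W OR X))
De Morgan's: NOT(AND of terms) = OR of negations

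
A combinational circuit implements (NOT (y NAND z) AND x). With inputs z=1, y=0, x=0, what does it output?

Substituting: (NOT (0 NAND 1) AND 0)
= 0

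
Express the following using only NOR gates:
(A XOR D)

((((A NOR D) NOR (A NOR D)) NOR ((A NOR D) NOR (A NOR D))) NOR ((((A NOR A) NOR (D NOR D)) NOR ((A NOR A) NOR (D NOR D))) NOR (((A NOR A) NOR (D NOR D)) NOR ((A NOR A) NOR (D NOR D)))))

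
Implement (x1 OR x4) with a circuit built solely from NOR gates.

((x1 NOR x4) NOR (x1 NOR x4))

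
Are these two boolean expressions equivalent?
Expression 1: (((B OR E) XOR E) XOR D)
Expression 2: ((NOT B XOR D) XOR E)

No. Counterexample: with D=0, B=0, E=0, Expression 1 = 0 but Expression 2 = 1.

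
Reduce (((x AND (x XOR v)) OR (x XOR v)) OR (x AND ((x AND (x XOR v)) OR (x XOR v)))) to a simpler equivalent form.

By absorption (E OR (E AND v) = E) then absorption (E OR (E AND v) = E):
= (x XOR v)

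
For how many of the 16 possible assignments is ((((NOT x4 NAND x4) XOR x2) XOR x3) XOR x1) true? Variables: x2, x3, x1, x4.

Satisfying assignments: (0,0,0,0), (0,0,0,1), (0,1,1,0), (0,1,1,1), (1,0,1,0), (1,0,1,1), (1,1,0,0), (1,1,0,1)
Count: 8 out of 16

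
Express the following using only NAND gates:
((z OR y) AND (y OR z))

((((z NAND z) NAND (y NAND y)) NAND ((y NAND y) NAND (z NAND z))) NAND (((z NAND z) NAND (y NAND y)) NAND ((y NAND y) NAND (z NAND z))))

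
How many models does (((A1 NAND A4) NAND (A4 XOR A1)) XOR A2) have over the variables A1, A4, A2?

Satisfying assignments: (0,0,0), (0,1,1), (1,0,1), (1,1,0)
Count: 4 out of 8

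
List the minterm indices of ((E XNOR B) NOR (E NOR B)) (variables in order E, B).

Σm(1, 2) = (NOT E AND B) OR (E AND NOT B)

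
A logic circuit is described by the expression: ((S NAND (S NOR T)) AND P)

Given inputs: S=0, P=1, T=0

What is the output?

Substituting: ((0 NAND (0 NOR 0)) AND 1)
= 1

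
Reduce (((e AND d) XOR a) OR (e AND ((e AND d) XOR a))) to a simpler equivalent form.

By absorption (E OR (E AND v) = E):
= ((e AND d) XOR a)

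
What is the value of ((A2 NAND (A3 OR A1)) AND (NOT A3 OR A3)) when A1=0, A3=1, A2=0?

Substituting: ((0 NAND (1 OR 0)) AND (NOT 1 OR 1))
= 1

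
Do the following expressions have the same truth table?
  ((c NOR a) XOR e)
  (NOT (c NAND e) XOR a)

No. Counterexample: with a=0, c=0, e=0, Expression 1 = 1 but Expression 2 = 0.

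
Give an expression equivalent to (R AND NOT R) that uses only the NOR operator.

((R NOR R) NOR ((R NOR R) NOR (R NOR R)))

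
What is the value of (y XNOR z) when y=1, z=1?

Substituting: (1 XNOR 1)
= 1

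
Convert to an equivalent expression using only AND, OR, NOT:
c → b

NOT c OR b
(Implication elimination: A → B = NOT A OR B)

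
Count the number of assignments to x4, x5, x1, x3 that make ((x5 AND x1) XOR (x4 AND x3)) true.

Satisfying assignments: (0,1,1,0), (0,1,1,1), (1,0,0,1), (1,0,1,1), (1,1,0,1), (1,1,1,0)
Count: 6 out of 16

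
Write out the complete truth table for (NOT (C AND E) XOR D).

E | C | D | Output
------------------
0 | 0 | 0 | 1
0 | 0 | 1 | 0
0 | 1 | 0 | 1
0 | 1 | 1 | 0
1 | 0 | 0 | 1
1 | 0 | 1 | 0
1 | 1 | 0 | 0
1 | 1 | 1 | 1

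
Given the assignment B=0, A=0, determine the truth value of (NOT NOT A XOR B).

Substituting: (NOT NOT 0 XOR 0)
= 0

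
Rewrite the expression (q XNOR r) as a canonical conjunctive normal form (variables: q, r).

(q OR NOT r) AND (NOT q OR r)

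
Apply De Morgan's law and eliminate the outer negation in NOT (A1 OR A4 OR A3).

NOT A1 AND NOT A4 AND NOT A3
De Morgan's: NOT(OR of terms) = AND of negations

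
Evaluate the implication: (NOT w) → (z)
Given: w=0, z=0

Antecedent (NOT w) = 1; consequent (z) = 0.
1 → 0 = 0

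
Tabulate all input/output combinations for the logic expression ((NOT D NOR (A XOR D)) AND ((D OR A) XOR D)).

D | A | Output
--------------
0 | 0 | 0
0 | 1 | 0
1 | 0 | 0
1 | 1 | 0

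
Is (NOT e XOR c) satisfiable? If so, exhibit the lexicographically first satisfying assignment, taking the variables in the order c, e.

c=0, e=0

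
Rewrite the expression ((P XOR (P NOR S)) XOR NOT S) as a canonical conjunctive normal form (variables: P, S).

(P OR S) AND (P OR NOT S) AND (NOT P OR S)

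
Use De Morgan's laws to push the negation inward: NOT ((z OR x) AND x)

NOT (z OR x) OR NOT x
De Morgan's: NOT(AND of terms) = OR of negations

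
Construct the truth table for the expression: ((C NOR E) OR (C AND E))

E | C | Output
--------------
0 | 0 | 1
0 | 1 | 0
1 | 0 | 0
1 | 1 | 1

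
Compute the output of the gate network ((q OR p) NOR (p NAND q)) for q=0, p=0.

Substituting: ((0 OR 0) NOR (0 NAND 0))
= 0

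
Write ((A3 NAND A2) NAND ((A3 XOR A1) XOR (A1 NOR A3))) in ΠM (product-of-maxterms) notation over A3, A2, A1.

ΠM(0, 1, 2, 3, 4) = (A3 OR A2 OR A1) AND (A3 OR A2 OR NOT A1) AND (A3 OR NOT A2 OR A1) AND (A3 OR NOT A2 OR NOT A1) AND (NOT A3 OR A2 OR A1)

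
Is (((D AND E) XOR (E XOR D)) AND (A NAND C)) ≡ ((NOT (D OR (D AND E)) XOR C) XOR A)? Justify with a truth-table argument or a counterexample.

No. Counterexample: with C=0, E=0, A=0, D=0, Expression 1 = 0 but Expression 2 = 1.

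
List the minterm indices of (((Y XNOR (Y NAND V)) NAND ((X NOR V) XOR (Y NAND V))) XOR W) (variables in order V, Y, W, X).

Σm(0, 1, 4, 7, 8, 9, 12, 13) = (NOT V AND NOT Y AND NOT W AND NOT X) OR (NOT V AND NOT Y AND NOT W AND X) OR (NOT V AND Y AND NOT W AND NOT X) OR (NOT V AND Y AND W AND X) OR (V AND NOT Y AND NOT W AND NOT X) OR (V AND NOT Y AND NOT W AND X) OR (V AND Y AND NOT W AND NOT X) OR (V AND Y AND NOT W AND X)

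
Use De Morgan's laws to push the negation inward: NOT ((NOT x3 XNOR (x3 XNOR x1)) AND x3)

NOT (NOT x3 XNOR (x3 XNOR x1)) OR NOT x3
De Morgan's: NOT(AND of terms) = OR of negations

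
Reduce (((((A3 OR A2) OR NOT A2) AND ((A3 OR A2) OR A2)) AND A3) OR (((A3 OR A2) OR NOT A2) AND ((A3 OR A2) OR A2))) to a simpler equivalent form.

By absorption (E OR (E AND v) = E) then distribution ((E OR v) AND (E OR NOT v) = E):
= (A3 OR A2)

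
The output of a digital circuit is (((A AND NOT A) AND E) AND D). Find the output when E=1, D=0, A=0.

Substituting: (((0 AND NOT 0) AND 1) AND 0)
= 0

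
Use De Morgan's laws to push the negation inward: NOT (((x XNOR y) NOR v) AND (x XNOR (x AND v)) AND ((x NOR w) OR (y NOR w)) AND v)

NOT ((x XNOR y) NOR v) OR NOT (x XNOR (x AND v)) OR NOT ((x NOR w) OR (y NOR w)) OR NOT v
De Morgan's: NOT(AND of terms) = OR of negations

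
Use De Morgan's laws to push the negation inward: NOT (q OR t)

NOT q AND NOT t
De Morgan's: NOT(OR of terms) = AND of negations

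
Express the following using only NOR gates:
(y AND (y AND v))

((y NOR y) NOR (((y NOR y) NOR (v NOR v)) NOR ((y NOR y) NOR (v NOR v))))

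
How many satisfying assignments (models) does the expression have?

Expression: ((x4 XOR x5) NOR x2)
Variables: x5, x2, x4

Satisfying assignments: (0,0,0), (1,0,1)
Count: 2 out of 8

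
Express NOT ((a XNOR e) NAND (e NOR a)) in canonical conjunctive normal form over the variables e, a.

(e OR NOT a) AND (NOT e OR a) AND (NOT e OR NOT a)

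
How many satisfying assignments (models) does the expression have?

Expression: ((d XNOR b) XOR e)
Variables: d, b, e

Satisfying assignments: (0,0,0), (0,1,1), (1,0,1), (1,1,0)
Count: 4 out of 8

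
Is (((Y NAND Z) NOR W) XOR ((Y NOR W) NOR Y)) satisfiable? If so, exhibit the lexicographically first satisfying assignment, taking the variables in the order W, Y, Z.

W=0, Y=1, Z=1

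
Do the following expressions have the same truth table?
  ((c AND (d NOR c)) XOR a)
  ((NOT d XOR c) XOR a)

No. Counterexample: with d=0, c=0, a=0, Expression 1 = 0 but Expression 2 = 1.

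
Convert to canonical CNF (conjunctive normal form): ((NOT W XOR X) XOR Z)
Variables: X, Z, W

(X OR Z OR NOT W) AND (X OR NOT Z OR W) AND (NOT X OR Z OR W) AND (NOT X OR NOT Z OR NOT W)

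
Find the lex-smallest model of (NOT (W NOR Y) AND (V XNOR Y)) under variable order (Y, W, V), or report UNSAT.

Y=0, W=1, V=0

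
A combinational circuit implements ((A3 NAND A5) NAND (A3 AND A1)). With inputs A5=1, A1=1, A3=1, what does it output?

Substituting: ((1 NAND 1) NAND (1 AND 1))
= 1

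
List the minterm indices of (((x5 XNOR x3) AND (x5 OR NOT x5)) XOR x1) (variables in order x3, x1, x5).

Σm(0, 3, 5, 6) = (NOT x3 AND NOT x1 AND NOT x5) OR (NOT x3 AND x1 AND x5) OR (x3 AND NOT x1 AND x5) OR (x3 AND x1 AND NOT x5)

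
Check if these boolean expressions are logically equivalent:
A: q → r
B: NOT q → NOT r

No, Inverse is not equivalent to original (counterexample: q=0, p=0, r=1)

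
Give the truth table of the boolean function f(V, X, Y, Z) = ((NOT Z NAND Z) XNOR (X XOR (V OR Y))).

V | X | Y | Z | Output
----------------------
0 | 0 | 0 | 0 | 0
0 | 0 | 0 | 1 | 0
0 | 0 | 1 | 0 | 1
0 | 0 | 1 | 1 | 1
0 | 1 | 0 | 0 | 1
0 | 1 | 0 | 1 | 1
0 | 1 | 1 | 0 | 0
0 | 1 | 1 | 1 | 0
1 | 0 | 0 | 0 | 1
1 | 0 | 0 | 1 | 1
1 | 0 | 1 | 0 | 1
1 | 0 | 1 | 1 | 1
1 | 1 | 0 | 0 | 0
1 | 1 | 0 | 1 | 0
1 | 1 | 1 | 0 | 0
1 | 1 | 1 | 1 | 0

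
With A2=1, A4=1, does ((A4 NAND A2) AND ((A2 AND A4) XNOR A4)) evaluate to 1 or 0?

Substituting: ((1 NAND 1) AND ((1 AND 1) XNOR 1))
= 0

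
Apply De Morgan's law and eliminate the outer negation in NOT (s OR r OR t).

NOT s AND NOT r AND NOT t
De Morgan's: NOT(OR of terms) = AND of negations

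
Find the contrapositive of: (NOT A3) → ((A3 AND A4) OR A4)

Contrapositive: NOT ((A3 AND A4) OR A4) → A3
Note: A statement and its contrapositive are logically equivalent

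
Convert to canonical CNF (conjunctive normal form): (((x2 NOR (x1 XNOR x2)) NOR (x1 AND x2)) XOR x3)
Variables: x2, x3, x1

(x2 OR x3 OR NOT x1) AND (x2 OR NOT x3 OR x1) AND (NOT x2 OR x3 OR NOT x1) AND (NOT x2 OR NOT x3 OR x1)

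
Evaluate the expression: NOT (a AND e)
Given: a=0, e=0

Substituting: NOT (0 AND 0)
= 1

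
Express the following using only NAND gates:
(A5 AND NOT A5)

((A5 NAND (A5 NAND A5)) NAND (A5 NAND (A5 NAND A5)))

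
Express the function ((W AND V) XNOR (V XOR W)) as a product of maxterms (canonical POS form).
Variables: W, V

ΠM(1, 2, 3) = (W OR NOT V) AND (NOT W OR V) AND (NOT W OR NOT V)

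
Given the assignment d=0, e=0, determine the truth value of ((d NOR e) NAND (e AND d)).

Substituting: ((0 NOR 0) NAND (0 AND 0))
= 1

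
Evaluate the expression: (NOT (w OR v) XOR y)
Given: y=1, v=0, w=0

Substituting: (NOT (0 OR 0) XOR 1)
= 0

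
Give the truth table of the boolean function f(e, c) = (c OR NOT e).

e | c | Output
--------------
0 | 0 | 1
0 | 1 | 1
1 | 0 | 0
1 | 1 | 1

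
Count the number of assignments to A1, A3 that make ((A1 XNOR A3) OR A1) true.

Satisfying assignments: (0,0), (1,0), (1,1)
Count: 3 out of 4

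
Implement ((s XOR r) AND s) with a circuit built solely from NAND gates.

((((s NAND (s NAND r)) NAND (r NAND (s NAND r))) NAND s) NAND (((s NAND (s NAND r)) NAND (r NAND (s NAND r))) NAND s))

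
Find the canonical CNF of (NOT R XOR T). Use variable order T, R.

(T OR NOT R) AND (NOT T OR R)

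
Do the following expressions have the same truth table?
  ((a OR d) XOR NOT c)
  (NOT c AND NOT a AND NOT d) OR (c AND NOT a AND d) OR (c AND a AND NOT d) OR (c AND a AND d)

Yes, they are equivalent — the two output columns agree on all 8 assignments:
c | a | d | Expression 1 | Expression 2
---------------------------------------
0 | 0 | 0 | 1 | 1
0 | 0 | 1 | 0 | 0
0 | 1 | 0 | 0 | 0
0 | 1 | 1 | 0 | 0
1 | 0 | 0 | 0 | 0
1 | 0 | 1 | 1 | 1
1 | 1 | 0 | 1 | 1
1 | 1 | 1 | 1 | 1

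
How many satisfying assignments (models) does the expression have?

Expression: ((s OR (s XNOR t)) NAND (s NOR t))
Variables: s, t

Satisfying assignments: (0,1), (1,0), (1,1)
Count: 3 out of 4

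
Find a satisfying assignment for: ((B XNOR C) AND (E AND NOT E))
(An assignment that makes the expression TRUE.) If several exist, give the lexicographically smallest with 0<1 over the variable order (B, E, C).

UNSATISFIABLE - no assignment makes this expression true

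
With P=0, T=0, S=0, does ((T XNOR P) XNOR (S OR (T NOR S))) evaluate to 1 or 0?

Substituting: ((0 XNOR 0) XNOR (0 OR (0 NOR 0)))
= 1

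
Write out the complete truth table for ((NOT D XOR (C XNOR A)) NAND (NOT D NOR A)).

C | A | D | Output
------------------
0 | 0 | 0 | 1
0 | 0 | 1 | 0
0 | 1 | 0 | 1
0 | 1 | 1 | 1
1 | 0 | 0 | 1
1 | 0 | 1 | 1
1 | 1 | 0 | 1
1 | 1 | 1 | 1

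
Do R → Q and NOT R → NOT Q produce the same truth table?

No, Inverse is not equivalent to original (counterexample: R=0, Q=1)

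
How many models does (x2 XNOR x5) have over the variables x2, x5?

Satisfying assignments: (0,0), (1,1)
Count: 2 out of 4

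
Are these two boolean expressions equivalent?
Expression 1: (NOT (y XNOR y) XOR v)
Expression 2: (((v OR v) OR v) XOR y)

No. Counterexample: with y=1, v=0, Expression 1 = 0 but Expression 2 = 1.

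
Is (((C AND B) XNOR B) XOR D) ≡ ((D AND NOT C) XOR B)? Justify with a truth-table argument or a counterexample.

No. Counterexample: with D=0, B=0, C=0, Expression 1 = 1 but Expression 2 = 0.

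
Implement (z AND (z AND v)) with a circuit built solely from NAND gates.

((z NAND ((z NAND v) NAND (z NAND v))) NAND (z NAND ((z NAND v) NAND (z NAND v))))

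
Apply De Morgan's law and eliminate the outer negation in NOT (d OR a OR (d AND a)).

NOT d AND NOT a AND NOT (d AND a)
De Morgan's: NOT(OR of terms) = AND of negations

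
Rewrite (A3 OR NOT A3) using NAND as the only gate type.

((A3 NAND A3) NAND ((A3 NAND A3) NAND (A3 NAND A3)))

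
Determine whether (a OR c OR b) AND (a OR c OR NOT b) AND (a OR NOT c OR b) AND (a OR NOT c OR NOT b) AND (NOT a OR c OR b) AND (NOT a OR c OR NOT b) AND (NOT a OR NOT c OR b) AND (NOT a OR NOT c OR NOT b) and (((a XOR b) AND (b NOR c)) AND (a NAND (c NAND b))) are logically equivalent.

Yes, they are equivalent — the two output columns agree on all 8 assignments:
a | c | b | Expression 1 | Expression 2
---------------------------------------
0 | 0 | 0 | 0 | 0
0 | 0 | 1 | 0 | 0
0 | 1 | 0 | 0 | 0
0 | 1 | 1 | 0 | 0
1 | 0 | 0 | 0 | 0
1 | 0 | 1 | 0 | 0
1 | 1 | 0 | 0 | 0
1 | 1 | 1 | 0 | 0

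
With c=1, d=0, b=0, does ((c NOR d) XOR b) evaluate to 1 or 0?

Substituting: ((1 NOR 0) XOR 0)
= 0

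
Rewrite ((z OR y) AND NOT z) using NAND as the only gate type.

((((z NAND z) NAND (y NAND y)) NAND (z NAND z)) NAND (((z NAND z) NAND (y NAND y)) NAND (z NAND z)))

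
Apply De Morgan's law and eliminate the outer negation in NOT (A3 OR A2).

NOT A3 AND NOT A2
De Morgan's: NOT(OR of terms) = AND of negations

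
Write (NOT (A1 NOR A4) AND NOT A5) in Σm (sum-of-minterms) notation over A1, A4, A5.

Σm(2, 4, 6) = (NOT A1 AND A4 AND NOT A5) OR (A1 AND NOT A4 AND NOT A5) OR (A1 AND A4 AND NOT A5)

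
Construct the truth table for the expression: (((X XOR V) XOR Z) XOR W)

Z | V | W | X | Output
----------------------
0 | 0 | 0 | 0 | 0
0 | 0 | 0 | 1 | 1
0 | 0 | 1 | 0 | 1
0 | 0 | 1 | 1 | 0
0 | 1 | 0 | 0 | 1
0 | 1 | 0 | 1 | 0
0 | 1 | 1 | 0 | 0
0 | 1 | 1 | 1 | 1
1 | 0 | 0 | 0 | 1
1 | 0 | 0 | 1 | 0
1 | 0 | 1 | 0 | 0
1 | 0 | 1 | 1 | 1
1 | 1 | 0 | 0 | 0
1 | 1 | 0 | 1 | 1
1 | 1 | 1 | 0 | 1
1 | 1 | 1 | 1 | 0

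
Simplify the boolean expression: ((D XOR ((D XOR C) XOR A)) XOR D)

By XOR self-cancellation ((E XOR v) XOR v = E):
= ((D XOR C) XOR A)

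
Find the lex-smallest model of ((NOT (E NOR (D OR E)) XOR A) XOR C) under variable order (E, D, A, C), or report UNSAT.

E=0, D=0, A=0, C=1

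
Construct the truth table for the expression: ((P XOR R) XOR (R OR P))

P | R | Output
--------------
0 | 0 | 0
0 | 1 | 0
1 | 0 | 0
1 | 1 | 1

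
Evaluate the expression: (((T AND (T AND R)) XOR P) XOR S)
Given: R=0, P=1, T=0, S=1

Substituting: (((0 AND (0 AND 0)) XOR 1) XOR 1)
= 0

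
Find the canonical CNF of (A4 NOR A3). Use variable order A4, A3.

(A4 OR NOT A3) AND (NOT A4 OR A3) AND (NOT A4 OR NOT A3)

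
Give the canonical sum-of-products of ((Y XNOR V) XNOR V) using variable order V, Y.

Σm(1, 3) = (NOT V AND Y) OR (V AND Y)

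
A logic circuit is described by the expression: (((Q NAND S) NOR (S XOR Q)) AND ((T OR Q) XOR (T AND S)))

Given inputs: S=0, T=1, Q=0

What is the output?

Substituting: (((0 NAND 0) NOR (0 XOR 0)) AND ((1 OR 0) XOR (1 AND 0)))
= 0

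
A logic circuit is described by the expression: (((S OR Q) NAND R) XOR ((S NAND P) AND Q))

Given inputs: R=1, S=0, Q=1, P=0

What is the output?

Substituting: (((0 OR 1) NAND 1) XOR ((0 NAND 0) AND 1))
= 1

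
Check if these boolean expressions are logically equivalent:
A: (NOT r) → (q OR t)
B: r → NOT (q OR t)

No, Inverse is not equivalent to original (counterexample: r=0, t=0, q=0)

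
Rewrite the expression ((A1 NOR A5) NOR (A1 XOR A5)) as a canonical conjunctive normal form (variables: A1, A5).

(A1 OR A5) AND (A1 OR NOT A5) AND (NOT A1 OR A5)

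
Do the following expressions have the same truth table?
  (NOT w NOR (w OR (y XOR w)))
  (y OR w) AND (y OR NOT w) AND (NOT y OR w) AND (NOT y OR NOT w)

Yes, they are equivalent — the two output columns agree on all 4 assignments:
y | w | Expression 1 | Expression 2
-----------------------------------
0 | 0 | 0 | 0
0 | 1 | 0 | 0
1 | 0 | 0 | 0
1 | 1 | 0 | 0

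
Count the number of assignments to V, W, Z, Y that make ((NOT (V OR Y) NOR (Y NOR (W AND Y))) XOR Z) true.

Satisfying assignments: (0,0,0,1), (0,0,1,0), (0,1,0,1), (0,1,1,0), (1,0,0,1), (1,0,1,0), (1,1,0,1), (1,1,1,0)
Count: 8 out of 16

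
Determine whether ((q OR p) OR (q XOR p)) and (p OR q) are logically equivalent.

Yes, they are equivalent — the two output columns agree on all 4 assignments:
p | q | Expression 1 | Expression 2
-----------------------------------
0 | 0 | 0 | 0
0 | 1 | 1 | 1
1 | 0 | 1 | 1
1 | 1 | 1 | 1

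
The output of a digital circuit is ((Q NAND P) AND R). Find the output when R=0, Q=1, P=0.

Substituting: ((1 NAND 0) AND 0)
= 0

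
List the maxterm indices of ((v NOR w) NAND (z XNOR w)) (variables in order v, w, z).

ΠM(0) = (v OR w OR z)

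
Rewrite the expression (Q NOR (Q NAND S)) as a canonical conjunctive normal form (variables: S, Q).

(S OR Q) AND (S OR NOT Q) AND (NOT S OR Q) AND (NOT S OR NOT Q)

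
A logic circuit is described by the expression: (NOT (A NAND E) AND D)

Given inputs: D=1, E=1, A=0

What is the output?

Substituting: (NOT (0 NAND 1) AND 1)
= 0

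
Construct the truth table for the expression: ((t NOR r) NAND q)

t | q | r | Output
------------------
0 | 0 | 0 | 1
0 | 0 | 1 | 1
0 | 1 | 0 | 0
0 | 1 | 1 | 1
1 | 0 | 0 | 1
1 | 0 | 1 | 1
1 | 1 | 0 | 1
1 | 1 | 1 | 1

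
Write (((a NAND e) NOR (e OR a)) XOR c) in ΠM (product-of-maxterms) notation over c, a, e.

ΠM(0, 1, 2, 3) = (c OR a OR e) AND (c OR a OR NOT e) AND (c OR NOT a OR e) AND (c OR NOT a OR NOT e)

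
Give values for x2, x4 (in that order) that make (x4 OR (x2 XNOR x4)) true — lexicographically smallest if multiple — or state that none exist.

x2=0, x4=0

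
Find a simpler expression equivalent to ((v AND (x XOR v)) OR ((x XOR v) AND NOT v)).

By distribution ((E AND v) OR (E AND NOT v) = E):
= (x XOR v)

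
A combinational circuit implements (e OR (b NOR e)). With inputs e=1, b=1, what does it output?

Substituting: (1 OR (1 NOR 1))
= 1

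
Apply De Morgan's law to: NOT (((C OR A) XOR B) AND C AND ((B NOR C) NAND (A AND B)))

NOT ((C OR A) XOR B) OR NOT C OR NOT ((B NOR C) NAND (A AND B))
De Morgan's: NOT(AND of terms) = OR of negations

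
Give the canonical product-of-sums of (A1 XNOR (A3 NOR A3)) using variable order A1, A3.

ΠM(0, 3) = (A1 OR A3) AND (NOT A1 OR NOT A3)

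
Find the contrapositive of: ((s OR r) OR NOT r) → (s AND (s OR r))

Contrapositive: NOT (s AND (s OR r)) → NOT ((s OR r) OR NOT r)
Note: A statement and its contrapositive are logically equivalent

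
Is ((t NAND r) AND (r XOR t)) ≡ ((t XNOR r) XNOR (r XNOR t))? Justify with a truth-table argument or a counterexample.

No. Counterexample: with t=0, r=0, Expression 1 = 0 but Expression 2 = 1.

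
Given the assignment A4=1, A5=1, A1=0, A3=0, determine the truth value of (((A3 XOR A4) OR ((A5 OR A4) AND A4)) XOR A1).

Substituting: (((0 XOR 1) OR ((1 OR 1) AND 1)) XOR 0)
= 1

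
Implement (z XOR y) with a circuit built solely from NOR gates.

((((z NOR y) NOR (z NOR y)) NOR ((z NOR y) NOR (z NOR y))) NOR ((((z NOR z) NOR (y NOR y)) NOR ((z NOR z) NOR (y NOR y))) NOR (((z NOR z) NOR (y NOR y)) NOR ((z NOR z) NOR (y NOR y)))))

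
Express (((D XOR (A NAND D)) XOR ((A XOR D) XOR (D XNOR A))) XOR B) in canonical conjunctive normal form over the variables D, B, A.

(D OR B OR A) AND (D OR B OR NOT A) AND (NOT D OR B OR NOT A) AND (NOT D OR NOT B OR A)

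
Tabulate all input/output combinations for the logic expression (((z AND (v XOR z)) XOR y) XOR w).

z | y | w | v | Output
----------------------
0 | 0 | 0 | 0 | 0
0 | 0 | 0 | 1 | 0
0 | 0 | 1 | 0 | 1
0 | 0 | 1 | 1 | 1
0 | 1 | 0 | 0 | 1
0 | 1 | 0 | 1 | 1
0 | 1 | 1 | 0 | 0
0 | 1 | 1 | 1 | 0
1 | 0 | 0 | 0 | 1
1 | 0 | 0 | 1 | 0
1 | 0 | 1 | 0 | 0
1 | 0 | 1 | 1 | 1
1 | 1 | 0 | 0 | 0
1 | 1 | 0 | 1 | 1
1 | 1 | 1 | 0 | 1
1 | 1 | 1 | 1 | 0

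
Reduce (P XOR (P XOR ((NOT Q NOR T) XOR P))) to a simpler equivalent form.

By XOR self-cancellation ((E XOR v) XOR v = E):
= ((NOT Q NOR T) XOR P)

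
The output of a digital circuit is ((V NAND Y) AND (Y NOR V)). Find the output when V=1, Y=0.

Substituting: ((1 NAND 0) AND (0 NOR 1))
= 0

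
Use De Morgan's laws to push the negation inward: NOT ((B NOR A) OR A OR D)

NOT (B NOR A) AND NOT A AND NOT D
De Morgan's: NOT(OR of terms) = AND of negations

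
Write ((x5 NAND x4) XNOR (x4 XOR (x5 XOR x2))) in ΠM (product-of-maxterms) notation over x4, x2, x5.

ΠM(0, 3, 6, 7) = (x4 OR x2 OR x5) AND (x4 OR NOT x2 OR NOT x5) AND (NOT x4 OR NOT x2 OR x5) AND (NOT x4 OR NOT x2 OR NOT x5)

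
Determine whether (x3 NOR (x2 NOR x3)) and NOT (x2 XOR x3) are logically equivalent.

No. Counterexample: with x3=0, x2=0, Expression 1 = 0 but Expression 2 = 1.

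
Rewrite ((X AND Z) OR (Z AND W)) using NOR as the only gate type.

((((X NOR X) NOR (Z NOR Z)) NOR ((Z NOR Z) NOR (W NOR W))) NOR (((X NOR X) NOR (Z NOR Z)) NOR ((Z NOR Z) NOR (W NOR W))))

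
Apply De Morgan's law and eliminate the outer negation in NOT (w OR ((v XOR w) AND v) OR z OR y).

NOT w AND NOT ((v XOR w) AND v) AND NOT z AND NOT y
De Morgan's: NOT(OR of terms) = AND of negations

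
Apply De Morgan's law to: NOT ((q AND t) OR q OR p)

NOT (q AND t) AND NOT q AND NOT p
De Morgan's: NOT(OR of terms) = AND of negations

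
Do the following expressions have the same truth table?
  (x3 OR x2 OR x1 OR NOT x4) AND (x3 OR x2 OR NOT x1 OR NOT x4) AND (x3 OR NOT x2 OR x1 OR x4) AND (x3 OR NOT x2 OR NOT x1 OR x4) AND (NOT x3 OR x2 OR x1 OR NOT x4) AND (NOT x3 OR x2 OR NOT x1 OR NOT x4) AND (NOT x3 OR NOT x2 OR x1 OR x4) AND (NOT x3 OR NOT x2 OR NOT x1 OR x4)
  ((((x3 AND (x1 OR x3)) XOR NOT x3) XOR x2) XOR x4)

Yes, they are equivalent — the two output columns agree on all 16 assignments:
x3 | x2 | x1 | x4 | Expression 1 | Expression 2
-----------------------------------------------
0 | 0 | 0 | 0 | 1 | 1
0 | 0 | 0 | 1 | 0 | 0
0 | 0 | 1 | 0 | 1 | 1
0 | 0 | 1 | 1 | 0 | 0
0 | 1 | 0 | 0 | 0 | 0
0 | 1 | 0 | 1 | 1 | 1
0 | 1 | 1 | 0 | 0 | 0
0 | 1 | 1 | 1 | 1 | 1
1 | 0 | 0 | 0 | 1 | 1
1 | 0 | 0 | 1 | 0 | 0
1 | 0 | 1 | 0 | 1 | 1
1 | 0 | 1 | 1 | 0 | 0
1 | 1 | 0 | 0 | 0 | 0
1 | 1 | 0 | 1 | 1 | 1
1 | 1 | 1 | 0 | 0 | 0
1 | 1 | 1 | 1 | 1 | 1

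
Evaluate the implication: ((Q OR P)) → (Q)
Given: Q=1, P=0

Antecedent ((Q OR P)) = 1; consequent (Q) = 1.
1 → 1 = 1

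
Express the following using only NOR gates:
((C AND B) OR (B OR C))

((((C NOR C) NOR (B NOR B)) NOR ((B NOR C) NOR (B NOR C))) NOR (((C NOR C) NOR (B NOR B)) NOR ((B NOR C) NOR (B NOR C))))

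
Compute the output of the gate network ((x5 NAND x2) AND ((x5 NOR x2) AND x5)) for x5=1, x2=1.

Substituting: ((1 NAND 1) AND ((1 NOR 1) AND 1))
= 0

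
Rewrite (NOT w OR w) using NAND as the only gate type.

(((w NAND w) NAND (w NAND w)) NAND (w NAND w))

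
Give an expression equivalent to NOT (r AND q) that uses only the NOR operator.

(((r NOR r) NOR (q NOR q)) NOR ((r NOR r) NOR (q NOR q)))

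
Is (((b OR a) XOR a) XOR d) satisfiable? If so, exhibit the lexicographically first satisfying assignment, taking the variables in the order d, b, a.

d=0, b=1, a=0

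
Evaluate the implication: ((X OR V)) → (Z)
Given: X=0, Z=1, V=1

Antecedent ((X OR V)) = 1; consequent (Z) = 1.
1 → 1 = 1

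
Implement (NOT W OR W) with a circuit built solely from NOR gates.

(((W NOR W) NOR W) NOR ((W NOR W) NOR W))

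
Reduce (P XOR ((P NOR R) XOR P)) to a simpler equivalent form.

By XOR self-cancellation ((E XOR v) XOR v = E):
= (P NOR R)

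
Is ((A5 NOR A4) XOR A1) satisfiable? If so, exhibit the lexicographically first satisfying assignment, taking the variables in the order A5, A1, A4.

A5=0, A1=0, A4=0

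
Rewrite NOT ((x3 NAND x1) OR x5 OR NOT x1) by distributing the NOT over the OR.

NOT (x3 NAND x1) AND NOT x5 AND x1
De Morgan's: NOT(OR of terms) = AND of negations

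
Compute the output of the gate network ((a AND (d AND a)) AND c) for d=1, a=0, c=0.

Substituting: ((0 AND (1 AND 0)) AND 0)
= 0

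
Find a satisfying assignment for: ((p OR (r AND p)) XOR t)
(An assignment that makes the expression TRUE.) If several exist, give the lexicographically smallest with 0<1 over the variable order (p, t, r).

p=0, t=1, r=0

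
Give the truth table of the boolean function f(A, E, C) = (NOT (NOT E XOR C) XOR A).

A | E | C | Output
------------------
0 | 0 | 0 | 0
0 | 0 | 1 | 1
0 | 1 | 0 | 1
0 | 1 | 1 | 0
1 | 0 | 0 | 1
1 | 0 | 1 | 0
1 | 1 | 0 | 0
1 | 1 | 1 | 1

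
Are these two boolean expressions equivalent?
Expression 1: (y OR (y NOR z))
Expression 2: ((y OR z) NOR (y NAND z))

No. Counterexample: with z=0, y=0, Expression 1 = 1 but Expression 2 = 0.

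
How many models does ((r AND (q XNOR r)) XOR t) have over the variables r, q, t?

Satisfying assignments: (0,0,1), (0,1,1), (1,0,1), (1,1,0)
Count: 4 out of 8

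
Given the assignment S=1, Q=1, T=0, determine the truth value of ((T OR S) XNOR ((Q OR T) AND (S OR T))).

Substituting: ((0 OR 1) XNOR ((1 OR 0) AND (1 OR 0)))
= 1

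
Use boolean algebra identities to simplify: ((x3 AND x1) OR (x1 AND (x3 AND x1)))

By absorption (E OR (E AND v) = E):
= (x3 AND x1)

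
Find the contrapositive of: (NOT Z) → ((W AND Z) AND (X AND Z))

Contrapositive: NOT ((W AND Z) AND (X AND Z)) → Z
Note: A statement and its contrapositive are logically equivalent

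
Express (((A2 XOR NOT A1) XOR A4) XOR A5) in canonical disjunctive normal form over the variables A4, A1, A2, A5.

(NOT A4 AND NOT A1 AND NOT A2 AND NOT A5) OR (NOT A4 AND NOT A1 AND A2 AND A5) OR (NOT A4 AND A1 AND NOT A2 AND A5) OR (NOT A4 AND A1 AND A2 AND NOT A5) OR (A4 AND NOT A1 AND NOT A2 AND A5) OR (A4 AND NOT A1 AND A2 AND NOT A5) OR (A4 AND A1 AND NOT A2 AND NOT A5) OR (A4 AND A1 AND A2 AND A5)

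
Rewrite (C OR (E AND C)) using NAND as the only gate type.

((C NAND C) NAND (((E NAND C) NAND (E NAND C)) NAND ((E NAND C) NAND (E NAND C))))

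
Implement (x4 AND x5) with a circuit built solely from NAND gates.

((x4 NAND x5) NAND (x4 NAND x5))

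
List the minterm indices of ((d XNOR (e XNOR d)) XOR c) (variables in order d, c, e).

Σm(1, 2, 5, 6) = (NOT d AND NOT c AND e) OR (NOT d AND c AND NOT e) OR (d AND NOT c AND e) OR (d AND c AND NOT e)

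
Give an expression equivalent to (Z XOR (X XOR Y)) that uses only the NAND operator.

((Z NAND (Z NAND ((X NAND (X NAND Y)) NAND (Y NAND (X NAND Y))))) NAND (((X NAND (X NAND Y)) NAND (Y NAND (X NAND Y))) NAND (Z NAND ((X NAND (X NAND Y)) NAND (Y NAND (X NAND Y))))))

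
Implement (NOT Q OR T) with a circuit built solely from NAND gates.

(((Q NAND Q) NAND (Q NAND Q)) NAND (T NAND T))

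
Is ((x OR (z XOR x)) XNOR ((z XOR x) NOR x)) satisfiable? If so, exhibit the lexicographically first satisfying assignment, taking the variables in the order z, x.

UNSATISFIABLE - no assignment makes this expression true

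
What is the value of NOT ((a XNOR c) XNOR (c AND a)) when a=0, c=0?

Substituting: NOT ((0 XNOR 0) XNOR (0 AND 0))
= 1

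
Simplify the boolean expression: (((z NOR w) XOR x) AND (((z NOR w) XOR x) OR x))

By absorption (E AND (E OR v) = E):
= ((z NOR w) XOR x)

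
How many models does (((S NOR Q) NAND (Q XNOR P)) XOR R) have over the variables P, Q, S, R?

Satisfying assignments: (0,0,0,1), (0,0,1,0), (0,1,0,0), (0,1,1,0), (1,0,0,0), (1,0,1,0), (1,1,0,0), (1,1,1,0)
Count: 8 out of 16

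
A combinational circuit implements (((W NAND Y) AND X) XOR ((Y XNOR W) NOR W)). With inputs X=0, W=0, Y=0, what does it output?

Substituting: (((0 NAND 0) AND 0) XOR ((0 XNOR 0) NOR 0))
= 0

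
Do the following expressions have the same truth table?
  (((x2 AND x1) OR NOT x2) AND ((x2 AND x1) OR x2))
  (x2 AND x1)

Yes, they are equivalent — the two output columns agree on all 4 assignments:
x2 | x1 | Expression 1 | Expression 2
-------------------------------------
0 | 0 | 0 | 0
0 | 1 | 0 | 0
1 | 0 | 0 | 0
1 | 1 | 1 | 1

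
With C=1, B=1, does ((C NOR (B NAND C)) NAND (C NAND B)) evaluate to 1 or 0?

Substituting: ((1 NOR (1 NAND 1)) NAND (1 NAND 1))
= 1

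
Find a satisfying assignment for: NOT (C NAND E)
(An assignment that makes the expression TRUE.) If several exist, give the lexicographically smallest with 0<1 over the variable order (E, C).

E=1, C=1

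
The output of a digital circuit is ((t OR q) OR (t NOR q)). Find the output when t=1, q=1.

Substituting: ((1 OR 1) OR (1 NOR 1))
= 1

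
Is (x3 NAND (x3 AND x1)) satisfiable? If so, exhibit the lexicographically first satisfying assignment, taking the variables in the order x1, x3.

x1=0, x3=0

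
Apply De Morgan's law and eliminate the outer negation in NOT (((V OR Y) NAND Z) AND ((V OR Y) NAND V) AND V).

NOT ((V OR Y) NAND Z) OR NOT ((V OR Y) NAND V) OR NOT V
De Morgan's: NOT(AND of terms) = OR of negations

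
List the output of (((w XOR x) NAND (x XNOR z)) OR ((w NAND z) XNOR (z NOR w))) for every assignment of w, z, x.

w | z | x | Output
------------------
0 | 0 | 0 | 1
0 | 0 | 1 | 1
0 | 1 | 0 | 1
0 | 1 | 1 | 0
1 | 0 | 0 | 0
1 | 0 | 1 | 1
1 | 1 | 0 | 1
1 | 1 | 1 | 1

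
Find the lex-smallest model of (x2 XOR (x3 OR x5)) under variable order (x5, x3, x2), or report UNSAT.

x5=0, x3=0, x2=1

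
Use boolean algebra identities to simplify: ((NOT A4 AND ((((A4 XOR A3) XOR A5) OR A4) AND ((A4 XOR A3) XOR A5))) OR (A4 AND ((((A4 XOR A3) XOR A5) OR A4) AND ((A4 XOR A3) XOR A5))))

By distribution ((E AND v) OR (E AND NOT v) = E) then absorption (E AND (E OR v) = E):
= ((A4 XOR A3) XOR A5)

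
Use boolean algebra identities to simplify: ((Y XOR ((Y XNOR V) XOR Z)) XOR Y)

By XOR self-cancellation ((E XOR v) XOR v = E):
= ((Y XNOR V) XOR Z)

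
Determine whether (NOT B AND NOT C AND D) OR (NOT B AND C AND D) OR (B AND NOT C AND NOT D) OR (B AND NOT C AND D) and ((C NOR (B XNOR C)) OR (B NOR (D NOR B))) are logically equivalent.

Yes, they are equivalent — the two output columns agree on all 8 assignments:
B | C | D | Expression 1 | Expression 2
---------------------------------------
0 | 0 | 0 | 0 | 0
0 | 0 | 1 | 1 | 1
0 | 1 | 0 | 0 | 0
0 | 1 | 1 | 1 | 1
1 | 0 | 0 | 1 | 1
1 | 0 | 1 | 1 | 1
1 | 1 | 0 | 0 | 0
1 | 1 | 1 | 0 | 0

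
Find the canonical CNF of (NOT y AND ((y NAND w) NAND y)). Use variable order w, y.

(w OR NOT y) AND (NOT w OR NOT y)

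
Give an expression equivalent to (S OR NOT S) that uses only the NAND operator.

((S NAND S) NAND ((S NAND S) NAND (S NAND S)))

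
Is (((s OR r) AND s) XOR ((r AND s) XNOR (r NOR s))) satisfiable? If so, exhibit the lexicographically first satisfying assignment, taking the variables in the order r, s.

r=1, s=0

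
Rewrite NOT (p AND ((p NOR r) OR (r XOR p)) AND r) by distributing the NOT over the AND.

NOT p OR NOT ((p NOR r) OR (r XOR p)) OR NOT r
De Morgan's: NOT(AND of terms) = OR of negations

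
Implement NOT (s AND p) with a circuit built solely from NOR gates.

(((s NOR s) NOR (p NOR p)) NOR ((s NOR s) NOR (p NOR p)))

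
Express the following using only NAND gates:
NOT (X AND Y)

(((X NAND Y) NAND (X NAND Y)) NAND ((X NAND Y) NAND (X NAND Y)))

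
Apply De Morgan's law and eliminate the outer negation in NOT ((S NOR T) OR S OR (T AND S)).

NOT (S NOR T) AND NOT S AND NOT (T AND S)
De Morgan's: NOT(OR of terms) = AND of negations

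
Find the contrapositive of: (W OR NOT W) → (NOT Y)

Contrapositive: Y → NOT (W OR NOT W)
Note: A statement and its contrapositive are logically equivalent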